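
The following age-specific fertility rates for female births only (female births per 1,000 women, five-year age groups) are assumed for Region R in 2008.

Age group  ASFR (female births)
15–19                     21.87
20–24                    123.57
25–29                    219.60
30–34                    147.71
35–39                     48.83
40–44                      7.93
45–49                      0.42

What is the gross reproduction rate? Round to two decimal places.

Sum of female ASFRs = 21.87 + 123.57 + 219.60 + 147.71 + 48.83 + 7.93 + 0.42 = 569.93
GRR = 5 × 569.93 / 1000 = 2.84965

2.85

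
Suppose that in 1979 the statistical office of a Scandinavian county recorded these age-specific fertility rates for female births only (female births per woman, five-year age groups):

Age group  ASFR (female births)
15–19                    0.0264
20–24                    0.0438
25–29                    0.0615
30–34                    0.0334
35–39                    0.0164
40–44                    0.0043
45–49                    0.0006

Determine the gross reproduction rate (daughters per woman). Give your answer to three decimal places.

0.932

Sum of female ASFRs = 0.0264 + 0.0438 + 0.0615 + 0.0334 + 0.0164 + 0.0043 + 0.0006 = 0.1864
GRR = 5 × 0.1864 = 0.932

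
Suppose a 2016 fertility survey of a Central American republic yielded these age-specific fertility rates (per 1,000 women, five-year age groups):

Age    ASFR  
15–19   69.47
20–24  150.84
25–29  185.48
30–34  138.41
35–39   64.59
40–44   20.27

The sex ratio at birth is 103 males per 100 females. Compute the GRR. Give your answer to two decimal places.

Proportion female at birth = 100 / (100 + 103) = 0.49261.
Sum of ASFRs = 69.47 + 150.84 + 185.48 + 138.41 + 64.59 + 20.27 = 629.06
TFR = 5 × 629.06 / 1000 = 3.1453
GRR = 0.49261 × 3.1453 = 1.54941

1.55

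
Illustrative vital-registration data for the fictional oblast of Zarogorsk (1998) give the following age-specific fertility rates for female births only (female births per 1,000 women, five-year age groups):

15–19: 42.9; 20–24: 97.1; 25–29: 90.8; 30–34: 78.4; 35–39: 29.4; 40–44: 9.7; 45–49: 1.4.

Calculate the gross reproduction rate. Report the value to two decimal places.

Sum of female ASFRs = 42.9 + 97.1 + 90.8 + 78.4 + 29.4 + 9.7 + 1.4 = 349.7
GRR = 5 × 349.7 / 1000 = 1.7485

1.75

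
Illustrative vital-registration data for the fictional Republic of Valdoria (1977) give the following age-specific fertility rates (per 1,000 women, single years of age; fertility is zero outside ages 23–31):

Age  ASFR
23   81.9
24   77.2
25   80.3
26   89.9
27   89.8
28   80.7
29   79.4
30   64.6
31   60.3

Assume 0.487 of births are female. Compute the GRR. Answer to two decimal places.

0.34

Proportion female at birth = 0.487.
Sum of ASFRs = 81.9 + 77.2 + 80.3 + 89.9 + 89.8 + 80.7 + 79.4 + 64.6 + 60.3 = 704.1
TFR = 704.1 / 1000 = 0.7041
GRR = 0.487 × 0.7041 = 0.34290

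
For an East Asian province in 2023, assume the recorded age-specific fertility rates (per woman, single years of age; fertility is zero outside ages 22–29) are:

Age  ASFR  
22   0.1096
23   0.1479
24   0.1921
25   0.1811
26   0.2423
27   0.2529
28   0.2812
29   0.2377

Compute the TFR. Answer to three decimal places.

1.645

Sum of ASFRs = 0.1096 + 0.1479 + 0.1921 + 0.1811 + 0.2423 + 0.2529 + 0.2812 + 0.2377 = 1.6448
TFR = 1.6448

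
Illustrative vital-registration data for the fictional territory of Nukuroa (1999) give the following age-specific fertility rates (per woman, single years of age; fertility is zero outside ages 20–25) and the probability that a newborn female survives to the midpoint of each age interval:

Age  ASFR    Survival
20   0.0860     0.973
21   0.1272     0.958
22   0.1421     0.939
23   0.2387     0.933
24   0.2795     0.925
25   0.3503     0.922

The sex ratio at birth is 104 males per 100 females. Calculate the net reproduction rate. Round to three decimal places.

Proportion female at birth = 100 / (100 + 104) = 0.49020.
Per-age-group product (1 × ASFR × survival probability):
  20: 1 × 0.0860 × 0.973 = 0.08368
  21: 1 × 0.1272 × 0.958 = 0.12186
  22: 1 × 0.1421 × 0.939 = 0.13343
  23: 1 × 0.2387 × 0.933 = 0.22271
  24: 1 × 0.2795 × 0.925 = 0.25854
  25: 1 × 0.3503 × 0.922 = 0.32298
Sum = 1.14320
NRR = 0.49020 × 1.14320 = 0.56040
NRR < 1, so the cohort does not fully replace itself.

0.560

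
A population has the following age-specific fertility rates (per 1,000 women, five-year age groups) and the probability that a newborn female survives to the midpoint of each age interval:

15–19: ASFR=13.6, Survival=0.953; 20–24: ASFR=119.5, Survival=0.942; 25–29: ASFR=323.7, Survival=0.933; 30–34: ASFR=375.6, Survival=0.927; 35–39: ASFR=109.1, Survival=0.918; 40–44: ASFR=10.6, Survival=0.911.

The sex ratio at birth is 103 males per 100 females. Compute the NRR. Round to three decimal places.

Proportion female at birth = 100 / (100 + 103) = 0.49261.
Weighting each age-specific rate by interval width and survival:
  15–19: 5 × 13.6/1000 × 0.953 = 0.06480
  20–24: 5 × 119.5/1000 × 0.942 = 0.56285
  25–29: 5 × 323.7/1000 × 0.933 = 1.51006
  30–34: 5 × 375.6/1000 × 0.927 = 1.74091
  35–39: 5 × 109.1/1000 × 0.918 = 0.50077
  40–44: 5 × 10.6/1000 × 0.911 = 0.04828
Sum = 4.42767
NRR = 0.49261 × 4.42767 = 2.18111
With NRR above 1 the population is above replacement fertility.

2.181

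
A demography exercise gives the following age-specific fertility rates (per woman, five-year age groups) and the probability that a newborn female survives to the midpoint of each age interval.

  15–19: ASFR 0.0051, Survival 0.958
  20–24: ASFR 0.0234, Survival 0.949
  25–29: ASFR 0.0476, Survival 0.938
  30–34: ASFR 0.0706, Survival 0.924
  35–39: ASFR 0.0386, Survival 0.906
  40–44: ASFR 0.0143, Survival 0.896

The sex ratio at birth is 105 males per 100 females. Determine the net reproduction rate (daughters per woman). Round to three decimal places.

Proportion female at birth = 100 / (100 + 105) = 0.48780.
Each age group contributes 5 × ASFR × survival:
  15–19: 5 × 0.0051 × 0.958 = 0.02443
  20–24: 5 × 0.0234 × 0.949 = 0.11103
  25–29: 5 × 0.0476 × 0.938 = 0.22324
  30–34: 5 × 0.0706 × 0.924 = 0.32617
  35–39: 5 × 0.0386 × 0.906 = 0.17486
  40–44: 5 × 0.0143 × 0.896 = 0.06406
Sum = 0.92379
NRR = 0.48780 × 0.92379 = 0.45062
An NRR under 1 implies long-run decline under these rates.

0.451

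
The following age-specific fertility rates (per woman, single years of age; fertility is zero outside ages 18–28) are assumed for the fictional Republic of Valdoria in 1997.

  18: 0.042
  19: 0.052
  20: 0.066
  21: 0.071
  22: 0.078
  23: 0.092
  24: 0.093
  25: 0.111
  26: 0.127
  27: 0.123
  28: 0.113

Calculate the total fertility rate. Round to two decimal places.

0.97

Sum of ASFRs = 0.042 + 0.052 + 0.066 + 0.071 + 0.078 + 0.092 + 0.093 + 0.111 + 0.127 + 0.123 + 0.113 = 0.968
TFR = 0.968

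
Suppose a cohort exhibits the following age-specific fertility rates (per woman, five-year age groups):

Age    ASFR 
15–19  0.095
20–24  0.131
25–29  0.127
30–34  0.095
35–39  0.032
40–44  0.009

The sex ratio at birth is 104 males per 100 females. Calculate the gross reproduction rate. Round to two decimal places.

1.20

Proportion female at birth = 100 / (100 + 104) = 0.49020.
Sum of ASFRs = 0.095 + 0.131 + 0.127 + 0.095 + 0.032 + 0.009 = 0.489
TFR = 5 × 0.489 = 2.445
GRR = 0.49020 × 2.445 = 1.19854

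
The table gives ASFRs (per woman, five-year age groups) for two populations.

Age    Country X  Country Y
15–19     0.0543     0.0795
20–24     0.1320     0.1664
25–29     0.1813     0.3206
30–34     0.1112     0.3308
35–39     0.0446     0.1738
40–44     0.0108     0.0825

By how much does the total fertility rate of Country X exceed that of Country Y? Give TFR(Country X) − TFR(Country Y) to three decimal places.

-3.097

Country X:
  Sum of ASFRs = 0.0543 + 0.1320 + 0.1813 + 0.1112 + 0.0446 + 0.0108 = 0.5342
  TFR = 5 × 0.5342 = 2.671
Country Y:
  Sum of ASFRs = 0.0795 + 0.1664 + 0.3206 + 0.3308 + 0.1738 + 0.0825 = 1.1536
  TFR = 5 × 1.1536 = 5.768
Difference = 2.671 − 5.768 = -3.097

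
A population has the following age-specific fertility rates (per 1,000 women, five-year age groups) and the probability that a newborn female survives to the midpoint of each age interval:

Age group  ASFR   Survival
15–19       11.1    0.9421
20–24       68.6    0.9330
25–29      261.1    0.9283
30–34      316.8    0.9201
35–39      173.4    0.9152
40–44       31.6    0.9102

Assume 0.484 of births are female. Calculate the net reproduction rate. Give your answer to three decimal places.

1.926

Proportion female at birth = 0.484.
Survival-weighted fertility by age (5·fₓ·Sₓ):
  15–19: 5 × 11.1/1000 × 0.9421 = 0.05229
  20–24: 5 × 68.6/1000 × 0.9330 = 0.32002
  25–29: 5 × 261.1/1000 × 0.9283 = 1.21190
  30–34: 5 × 316.8/1000 × 0.9201 = 1.45744
  35–39: 5 × 173.4/1000 × 0.9152 = 0.79348
  40–44: 5 × 31.6/1000 × 0.9102 = 0.14381
Sum = 3.97894
NRR = 0.484 × 3.97894 = 1.92581
NRR > 1, so each generation more than replaces itself.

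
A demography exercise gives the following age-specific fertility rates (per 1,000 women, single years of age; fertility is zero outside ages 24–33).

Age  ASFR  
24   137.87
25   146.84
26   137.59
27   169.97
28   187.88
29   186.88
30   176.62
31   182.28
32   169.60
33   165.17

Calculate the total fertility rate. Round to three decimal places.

1.661

Sum of ASFRs = 137.87 + 146.84 + 137.59 + 169.97 + 187.88 + 186.88 + 176.62 + 182.28 + 169.60 + 165.17 = 1660.70
TFR = 1660.70 / 1000 = 1.6607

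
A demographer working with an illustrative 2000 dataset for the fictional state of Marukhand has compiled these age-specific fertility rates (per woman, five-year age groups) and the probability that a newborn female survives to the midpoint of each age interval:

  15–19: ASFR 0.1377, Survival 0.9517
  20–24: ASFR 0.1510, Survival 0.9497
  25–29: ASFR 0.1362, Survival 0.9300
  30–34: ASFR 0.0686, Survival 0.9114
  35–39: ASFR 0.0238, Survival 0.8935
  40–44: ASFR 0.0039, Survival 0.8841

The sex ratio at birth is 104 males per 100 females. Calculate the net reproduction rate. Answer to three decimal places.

1.197

Proportion female at birth = 100 / (100 + 104) = 0.49020.
Per-age-group product (5 × ASFR × survival probability):
  15–19: 5 × 0.1377 × 0.9517 = 0.65525
  20–24: 5 × 0.1510 × 0.9497 = 0.71702
  25–29: 5 × 0.1362 × 0.9300 = 0.63333
  30–34: 5 × 0.0686 × 0.9114 = 0.31261
  35–39: 5 × 0.0238 × 0.8935 = 0.10633
  40–44: 5 × 0.0039 × 0.8841 = 0.01724
Sum = 2.44178
NRR = 0.49020 × 2.44178 = 1.19696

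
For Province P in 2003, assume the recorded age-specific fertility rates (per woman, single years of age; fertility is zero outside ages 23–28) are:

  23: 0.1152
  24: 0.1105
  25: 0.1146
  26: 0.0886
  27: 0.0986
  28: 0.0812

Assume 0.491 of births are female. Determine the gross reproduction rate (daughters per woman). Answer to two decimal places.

0.30

Proportion female at birth = 0.491.
Sum of ASFRs = 0.1152 + 0.1105 + 0.1146 + 0.0886 + 0.0986 + 0.0812 = 0.6087
TFR = 0.6087
GRR = 0.491 × 0.6087 = 0.29887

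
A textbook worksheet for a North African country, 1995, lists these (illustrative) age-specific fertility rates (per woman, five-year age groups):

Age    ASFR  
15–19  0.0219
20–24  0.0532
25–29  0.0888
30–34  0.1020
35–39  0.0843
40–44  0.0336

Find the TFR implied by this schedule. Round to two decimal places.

Sum of ASFRs = 0.0219 + 0.0532 + 0.0888 + 0.1020 + 0.0843 + 0.0336 = 0.3838
TFR = 5 × 0.3838 = 1.919

1.92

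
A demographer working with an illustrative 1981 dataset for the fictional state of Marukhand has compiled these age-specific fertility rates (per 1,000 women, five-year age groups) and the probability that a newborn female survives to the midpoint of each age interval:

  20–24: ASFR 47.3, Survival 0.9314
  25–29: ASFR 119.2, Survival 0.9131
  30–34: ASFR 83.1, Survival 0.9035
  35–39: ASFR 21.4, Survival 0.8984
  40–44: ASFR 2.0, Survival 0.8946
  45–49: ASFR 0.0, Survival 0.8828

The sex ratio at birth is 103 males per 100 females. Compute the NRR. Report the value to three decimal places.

Proportion female at birth = 100 / (100 + 103) = 0.49261.
Survival-weighted fertility by age (5·fₓ·Sₓ):
  20–24: 5 × 47.3/1000 × 0.9314 = 0.22028
  25–29: 5 × 119.2/1000 × 0.9131 = 0.54421
  30–34: 5 × 83.1/1000 × 0.9035 = 0.37540
  35–39: 5 × 21.4/1000 × 0.8984 = 0.09613
  40–44: 5 × 2.0/1000 × 0.8946 = 0.00895
  45–49: 5 × 0.0/1000 × 0.8828 = 0.00000
Sum = 1.24497
NRR = 0.49261 × 1.24497 = 0.61328
An NRR under 1 implies long-run decline under these rates.

0.613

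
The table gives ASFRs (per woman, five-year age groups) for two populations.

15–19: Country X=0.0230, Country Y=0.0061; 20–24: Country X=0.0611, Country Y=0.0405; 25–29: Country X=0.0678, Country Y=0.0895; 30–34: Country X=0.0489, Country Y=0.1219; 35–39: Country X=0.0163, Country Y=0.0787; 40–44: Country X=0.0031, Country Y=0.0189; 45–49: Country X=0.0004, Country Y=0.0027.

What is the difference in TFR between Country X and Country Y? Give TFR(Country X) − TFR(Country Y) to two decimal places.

-0.69

Country X:
  Sum of ASFRs = 0.0230 + 0.0611 + 0.0678 + 0.0489 + 0.0163 + 0.0031 + 0.0004 = 0.2206
  TFR = 5 × 0.2206 = 1.103
Country Y:
  Sum of ASFRs = 0.0061 + 0.0405 + 0.0895 + 0.1219 + 0.0787 + 0.0189 + 0.0027 = 0.3583
  TFR = 5 × 0.3583 = 1.7915
Difference = 1.103 − 1.7915 = -0.6885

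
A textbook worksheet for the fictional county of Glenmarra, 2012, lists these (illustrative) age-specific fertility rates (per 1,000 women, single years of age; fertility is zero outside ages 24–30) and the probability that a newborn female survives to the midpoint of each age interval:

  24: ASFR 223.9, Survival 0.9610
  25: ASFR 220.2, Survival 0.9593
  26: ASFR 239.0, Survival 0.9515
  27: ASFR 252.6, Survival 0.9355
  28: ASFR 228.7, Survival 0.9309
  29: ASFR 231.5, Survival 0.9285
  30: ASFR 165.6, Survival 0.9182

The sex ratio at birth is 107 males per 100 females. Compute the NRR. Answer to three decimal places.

Proportion female at birth = 100 / (100 + 107) = 0.48309.
Each age group contributes 1 × ASFR × survival:
  24: 1 × 223.9/1000 × 0.9610 = 0.21517
  25: 1 × 220.2/1000 × 0.9593 = 0.21124
  26: 1 × 239.0/1000 × 0.9515 = 0.22741
  27: 1 × 252.6/1000 × 0.9355 = 0.23631
  28: 1 × 228.7/1000 × 0.9309 = 0.21290
  29: 1 × 231.5/1000 × 0.9285 = 0.21495
  30: 1 × 165.6/1000 × 0.9182 = 0.15205
Sum = 1.47003
NRR = 0.48309 × 1.47003 = 0.71016

0.710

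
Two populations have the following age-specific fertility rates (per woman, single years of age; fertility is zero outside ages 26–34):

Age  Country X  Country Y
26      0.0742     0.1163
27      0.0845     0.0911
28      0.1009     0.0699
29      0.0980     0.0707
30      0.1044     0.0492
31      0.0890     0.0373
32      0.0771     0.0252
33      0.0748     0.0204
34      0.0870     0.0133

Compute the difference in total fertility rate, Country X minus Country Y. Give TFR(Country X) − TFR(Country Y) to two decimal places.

Country X:
  Sum of ASFRs = 0.0742 + 0.0845 + 0.1009 + 0.0980 + 0.1044 + 0.0890 + 0.0771 + 0.0748 + 0.0870 = 0.7899
  TFR = 0.7899
Country Y:
  Sum of ASFRs = 0.1163 + 0.0911 + 0.0699 + 0.0707 + 0.0492 + 0.0373 + 0.0252 + 0.0204 + 0.0133 = 0.4934
  TFR = 0.4934
Difference = 0.7899 − 0.4934 = 0.2965

0.30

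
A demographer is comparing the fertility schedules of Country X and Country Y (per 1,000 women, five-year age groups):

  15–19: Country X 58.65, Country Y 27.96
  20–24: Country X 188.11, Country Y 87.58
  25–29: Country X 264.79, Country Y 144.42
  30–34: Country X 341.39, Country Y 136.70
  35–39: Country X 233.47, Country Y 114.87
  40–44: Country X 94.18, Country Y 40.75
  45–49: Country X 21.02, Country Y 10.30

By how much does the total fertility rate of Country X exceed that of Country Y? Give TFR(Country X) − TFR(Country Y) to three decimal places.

3.195

Country X:
  Sum of ASFRs = 58.65 + 188.11 + 264.79 + 341.39 + 233.47 + 94.18 + 21.02 = 1201.61
  TFR = 5 × 1201.61 / 1000 = 6.00805
Country Y:
  Sum of ASFRs = 27.96 + 87.58 + 144.42 + 136.70 + 114.87 + 40.75 + 10.30 = 562.58
  TFR = 5 × 562.58 / 1000 = 2.8129
Difference = 6.00805 − 2.8129 = 3.19515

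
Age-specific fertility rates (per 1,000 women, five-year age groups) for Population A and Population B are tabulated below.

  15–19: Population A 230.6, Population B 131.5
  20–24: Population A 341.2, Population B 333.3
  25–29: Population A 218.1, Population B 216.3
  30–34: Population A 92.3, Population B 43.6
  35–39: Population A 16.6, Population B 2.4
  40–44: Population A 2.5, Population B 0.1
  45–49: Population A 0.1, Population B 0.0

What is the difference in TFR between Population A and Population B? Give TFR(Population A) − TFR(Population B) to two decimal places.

Population A:
  Sum of ASFRs = 230.6 + 341.2 + 218.1 + 92.3 + 16.6 + 2.5 + 0.1 = 901.4
  TFR = 5 × 901.4 / 1000 = 4.507
Population B:
  Sum of ASFRs = 131.5 + 333.3 + 216.3 + 43.6 + 2.4 + 0.1 + 0.0 = 727.2
  TFR = 5 × 727.2 / 1000 = 3.636
Difference = 4.507 − 3.636 = 0.871

0.87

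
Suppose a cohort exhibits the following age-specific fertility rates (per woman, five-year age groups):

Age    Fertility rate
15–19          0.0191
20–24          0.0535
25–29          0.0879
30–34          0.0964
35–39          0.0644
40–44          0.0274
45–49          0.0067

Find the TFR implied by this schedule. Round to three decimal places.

1.777

Sum of ASFRs = 0.0191 + 0.0535 + 0.0879 + 0.0964 + 0.0644 + 0.0274 + 0.0067 = 0.3554
TFR = 5 × 0.3554 = 1.777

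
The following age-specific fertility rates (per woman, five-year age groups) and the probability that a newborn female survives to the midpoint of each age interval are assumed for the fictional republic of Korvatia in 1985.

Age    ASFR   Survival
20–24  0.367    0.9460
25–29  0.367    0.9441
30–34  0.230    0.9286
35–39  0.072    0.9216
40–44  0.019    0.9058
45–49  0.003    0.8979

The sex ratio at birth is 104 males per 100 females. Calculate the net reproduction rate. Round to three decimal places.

2.435

Proportion female at birth = 100 / (100 + 104) = 0.49020.
Survival-weighted fertility by age (5·fₓ·Sₓ):
  20–24: 5 × 0.367 × 0.9460 = 1.73591
  25–29: 5 × 0.367 × 0.9441 = 1.73242
  30–34: 5 × 0.230 × 0.9286 = 1.06789
  35–39: 5 × 0.072 × 0.9216 = 0.33178
  40–44: 5 × 0.019 × 0.9058 = 0.08605
  45–49: 5 × 0.003 × 0.8979 = 0.01347
Sum = 4.96752
NRR = 0.49020 × 4.96752 = 2.43508
With NRR above 1 the population is above replacement fertility.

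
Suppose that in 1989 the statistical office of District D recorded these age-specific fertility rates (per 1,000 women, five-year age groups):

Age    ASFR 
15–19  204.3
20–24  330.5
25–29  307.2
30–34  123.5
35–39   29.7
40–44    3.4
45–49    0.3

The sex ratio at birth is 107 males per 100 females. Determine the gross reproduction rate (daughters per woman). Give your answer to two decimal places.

2.41

Proportion female at birth = 100 / (100 + 107) = 0.48309.
Sum of ASFRs = 204.3 + 330.5 + 307.2 + 123.5 + 29.7 + 3.4 + 0.3 = 998.9
TFR = 5 × 998.9 / 1000 = 4.9945
GRR = 0.48309 × 4.9945 = 2.41279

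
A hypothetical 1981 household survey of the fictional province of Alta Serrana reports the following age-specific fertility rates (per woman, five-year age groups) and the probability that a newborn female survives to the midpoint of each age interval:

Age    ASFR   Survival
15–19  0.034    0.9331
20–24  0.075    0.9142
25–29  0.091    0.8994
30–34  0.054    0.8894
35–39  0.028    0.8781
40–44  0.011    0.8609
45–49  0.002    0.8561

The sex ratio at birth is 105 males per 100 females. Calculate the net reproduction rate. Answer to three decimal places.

0.649

Proportion female at birth = 100 / (100 + 105) = 0.48780.
Weighting each age-specific rate by interval width and survival:
  15–19: 5 × 0.034 × 0.9331 = 0.15863
  20–24: 5 × 0.075 × 0.9142 = 0.34283
  25–29: 5 × 0.091 × 0.8994 = 0.40923
  30–34: 5 × 0.054 × 0.8894 = 0.24014
  35–39: 5 × 0.028 × 0.8781 = 0.12293
  40–44: 5 × 0.011 × 0.8609 = 0.04735
  45–49: 5 × 0.002 × 0.8561 = 0.00856
Sum = 1.32967
NRR = 0.48780 × 1.32967 = 0.64861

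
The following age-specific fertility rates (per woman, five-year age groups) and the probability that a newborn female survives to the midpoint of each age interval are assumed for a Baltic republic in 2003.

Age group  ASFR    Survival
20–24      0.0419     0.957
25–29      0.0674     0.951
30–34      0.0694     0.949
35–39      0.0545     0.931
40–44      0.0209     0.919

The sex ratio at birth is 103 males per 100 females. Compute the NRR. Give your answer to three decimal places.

0.591

Proportion female at birth = 100 / (100 + 103) = 0.49261.
Each age group contributes 5 × ASFR × survival:
  20–24: 5 × 0.0419 × 0.957 = 0.20049
  25–29: 5 × 0.0674 × 0.951 = 0.32049
  30–34: 5 × 0.0694 × 0.949 = 0.32930
  35–39: 5 × 0.0545 × 0.931 = 0.25370
  40–44: 5 × 0.0209 × 0.919 = 0.09604
Sum = 1.20002
NRR = 0.49261 × 1.20002 = 0.59114
With NRR below 1 the population is below replacement fertility.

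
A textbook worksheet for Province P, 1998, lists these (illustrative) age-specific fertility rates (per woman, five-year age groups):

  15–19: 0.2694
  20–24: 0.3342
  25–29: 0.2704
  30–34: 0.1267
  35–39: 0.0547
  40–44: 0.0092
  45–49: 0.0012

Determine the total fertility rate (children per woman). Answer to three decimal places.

5.329

Sum of ASFRs = 0.2694 + 0.3342 + 0.2704 + 0.1267 + 0.0547 + 0.0092 + 0.0012 = 1.0658
TFR = 5 × 1.0658 = 5.329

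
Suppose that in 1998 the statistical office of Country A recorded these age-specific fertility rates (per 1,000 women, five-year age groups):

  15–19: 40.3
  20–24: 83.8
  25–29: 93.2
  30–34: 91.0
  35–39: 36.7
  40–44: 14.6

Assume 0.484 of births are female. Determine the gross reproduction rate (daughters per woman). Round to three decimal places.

Proportion female at birth = 0.484.
Sum of ASFRs = 40.3 + 83.8 + 93.2 + 91.0 + 36.7 + 14.6 = 359.6
TFR = 5 × 359.6 / 1000 = 1.798
GRR = 0.484 × 1.798 = 0.87023

0.870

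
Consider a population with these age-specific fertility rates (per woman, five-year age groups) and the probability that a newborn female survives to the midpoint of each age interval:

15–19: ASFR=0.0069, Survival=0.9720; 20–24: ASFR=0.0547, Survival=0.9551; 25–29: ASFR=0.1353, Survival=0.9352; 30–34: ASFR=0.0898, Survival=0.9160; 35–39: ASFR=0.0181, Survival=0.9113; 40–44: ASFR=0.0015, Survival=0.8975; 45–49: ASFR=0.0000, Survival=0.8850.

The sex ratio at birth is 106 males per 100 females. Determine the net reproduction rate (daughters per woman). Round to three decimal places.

Proportion female at birth = 100 / (100 + 106) = 0.48544.
Survival-weighted fertility by age (5·fₓ·Sₓ):
  15–19: 5 × 0.0069 × 0.9720 = 0.03353
  20–24: 5 × 0.0547 × 0.9551 = 0.26122
  25–29: 5 × 0.1353 × 0.9352 = 0.63266
  30–34: 5 × 0.0898 × 0.9160 = 0.41128
  35–39: 5 × 0.0181 × 0.9113 = 0.08247
  40–44: 5 × 0.0015 × 0.8975 = 0.00673
  45–49: 5 × 0.0000 × 0.8850 = 0.00000
Sum = 1.42789
NRR = 0.48544 × 1.42789 = 0.69315

0.693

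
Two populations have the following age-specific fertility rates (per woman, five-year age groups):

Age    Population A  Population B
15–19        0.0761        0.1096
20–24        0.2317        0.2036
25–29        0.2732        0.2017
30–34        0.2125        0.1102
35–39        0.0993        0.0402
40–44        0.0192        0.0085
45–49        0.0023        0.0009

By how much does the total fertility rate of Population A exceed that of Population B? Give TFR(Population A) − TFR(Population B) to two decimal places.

Population A:
  Sum of ASFRs = 0.0761 + 0.2317 + 0.2732 + 0.2125 + 0.0993 + 0.0192 + 0.0023 = 0.9143
  TFR = 5 × 0.9143 = 4.5715
Population B:
  Sum of ASFRs = 0.1096 + 0.2036 + 0.2017 + 0.1102 + 0.0402 + 0.0085 + 0.0009 = 0.6747
  TFR = 5 × 0.6747 = 3.3735
Difference = 4.5715 − 3.3735 = 1.198

1.20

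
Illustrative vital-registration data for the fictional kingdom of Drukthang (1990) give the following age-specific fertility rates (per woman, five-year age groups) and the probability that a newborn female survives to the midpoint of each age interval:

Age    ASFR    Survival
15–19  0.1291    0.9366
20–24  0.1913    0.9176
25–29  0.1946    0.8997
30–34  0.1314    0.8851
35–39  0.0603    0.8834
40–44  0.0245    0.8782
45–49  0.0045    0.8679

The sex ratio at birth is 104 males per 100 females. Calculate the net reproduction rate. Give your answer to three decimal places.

1.634

Proportion female at birth = 100 / (100 + 104) = 0.49020.
Weighting each age-specific rate by interval width and survival:
  15–19: 5 × 0.1291 × 0.9366 = 0.60458
  20–24: 5 × 0.1913 × 0.9176 = 0.87768
  25–29: 5 × 0.1946 × 0.8997 = 0.87541
  30–34: 5 × 0.1314 × 0.8851 = 0.58151
  35–39: 5 × 0.0603 × 0.8834 = 0.26635
  40–44: 5 × 0.0245 × 0.8782 = 0.10758
  45–49: 5 × 0.0045 × 0.8679 = 0.01953
Sum = 3.33264
NRR = 0.49020 × 3.33264 = 1.63366
NRR > 1, so each generation more than replaces itself.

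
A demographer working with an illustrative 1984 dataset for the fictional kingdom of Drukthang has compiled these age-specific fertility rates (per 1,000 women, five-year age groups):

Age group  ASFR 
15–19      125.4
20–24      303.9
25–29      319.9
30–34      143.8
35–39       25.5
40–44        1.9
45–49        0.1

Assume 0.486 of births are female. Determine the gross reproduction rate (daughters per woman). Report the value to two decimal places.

2.24

Proportion female at birth = 0.486.
Sum of ASFRs = 125.4 + 303.9 + 319.9 + 143.8 + 25.5 + 1.9 + 0.1 = 920.5
TFR = 5 × 920.5 / 1000 = 4.6025
GRR = 0.486 × 4.6025 = 2.23682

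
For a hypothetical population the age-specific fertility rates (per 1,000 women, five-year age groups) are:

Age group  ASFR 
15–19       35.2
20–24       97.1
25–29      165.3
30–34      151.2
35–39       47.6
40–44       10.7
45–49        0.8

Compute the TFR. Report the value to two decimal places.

2.54

Sum of ASFRs = 35.2 + 97.1 + 165.3 + 151.2 + 47.6 + 10.7 + 0.8 = 507.9
TFR = 5 × 507.9 / 1000 = 2.5395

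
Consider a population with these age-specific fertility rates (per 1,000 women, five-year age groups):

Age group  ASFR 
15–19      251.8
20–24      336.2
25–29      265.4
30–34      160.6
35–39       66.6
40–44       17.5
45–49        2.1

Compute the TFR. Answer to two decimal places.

5.50

Sum of ASFRs = 251.8 + 336.2 + 265.4 + 160.6 + 66.6 + 17.5 + 2.1 = 1100.2
TFR = 5 × 1100.2 / 1000 = 5.501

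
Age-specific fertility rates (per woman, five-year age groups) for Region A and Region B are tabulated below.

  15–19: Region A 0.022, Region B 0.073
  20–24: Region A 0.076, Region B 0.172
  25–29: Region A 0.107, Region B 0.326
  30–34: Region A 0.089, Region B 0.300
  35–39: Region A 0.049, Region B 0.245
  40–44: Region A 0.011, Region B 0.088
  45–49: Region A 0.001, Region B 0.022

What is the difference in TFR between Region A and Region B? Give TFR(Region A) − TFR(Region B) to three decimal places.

-4.355

Region A:
  Sum of ASFRs = 0.022 + 0.076 + 0.107 + 0.089 + 0.049 + 0.011 + 0.001 = 0.355
  TFR = 5 × 0.355 = 1.775
Region B:
  Sum of ASFRs = 0.073 + 0.172 + 0.326 + 0.300 + 0.245 + 0.088 + 0.022 = 1.226
  TFR = 5 × 1.226 = 6.13
Difference = 1.775 − 6.13 = -4.355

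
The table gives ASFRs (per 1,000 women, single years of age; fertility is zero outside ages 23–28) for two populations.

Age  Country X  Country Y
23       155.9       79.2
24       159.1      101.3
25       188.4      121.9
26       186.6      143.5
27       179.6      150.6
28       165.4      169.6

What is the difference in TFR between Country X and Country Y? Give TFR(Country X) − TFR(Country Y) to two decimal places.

Country X:
  Sum of ASFRs = 155.9 + 159.1 + 188.4 + 186.6 + 179.6 + 165.4 = 1035.0
  TFR = 1035.0 / 1000 = 1.035
Country Y:
  Sum of ASFRs = 79.2 + 101.3 + 121.9 + 143.5 + 150.6 + 169.6 = 766.1
  TFR = 766.1 / 1000 = 0.7661
Difference = 1.035 − 0.7661 = 0.2689

0.27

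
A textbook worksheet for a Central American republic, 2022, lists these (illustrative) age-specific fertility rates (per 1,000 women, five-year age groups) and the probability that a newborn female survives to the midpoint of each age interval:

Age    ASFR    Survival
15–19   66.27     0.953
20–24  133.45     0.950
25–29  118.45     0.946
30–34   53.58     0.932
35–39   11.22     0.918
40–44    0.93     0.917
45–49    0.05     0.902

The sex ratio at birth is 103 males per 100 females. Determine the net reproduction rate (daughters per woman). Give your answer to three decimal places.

0.894

Proportion female at birth = 100 / (100 + 103) = 0.49261.
Each age group contributes 5 × ASFR × survival:
  15–19: 5 × 66.27/1000 × 0.953 = 0.31578
  20–24: 5 × 133.45/1000 × 0.950 = 0.63389
  25–29: 5 × 118.45/1000 × 0.946 = 0.56027
  30–34: 5 × 53.58/1000 × 0.932 = 0.24968
  35–39: 5 × 11.22/1000 × 0.918 = 0.05150
  40–44: 5 × 0.93/1000 × 0.917 = 0.00426
  45–49: 5 × 0.05/1000 × 0.902 = 0.00023
Sum = 1.81561
NRR = 0.49261 × 1.81561 = 0.89439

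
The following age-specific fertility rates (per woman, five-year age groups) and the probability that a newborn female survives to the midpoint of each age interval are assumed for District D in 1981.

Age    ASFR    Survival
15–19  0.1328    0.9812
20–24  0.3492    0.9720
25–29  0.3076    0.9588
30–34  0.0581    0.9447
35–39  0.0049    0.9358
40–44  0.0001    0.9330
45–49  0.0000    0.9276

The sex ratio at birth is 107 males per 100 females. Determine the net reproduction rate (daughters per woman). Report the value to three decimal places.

1.991

Proportion female at birth = 100 / (100 + 107) = 0.48309.
Each age group contributes 5 × ASFR × survival:
  15–19: 5 × 0.1328 × 0.9812 = 0.65152
  20–24: 5 × 0.3492 × 0.9720 = 1.69711
  25–29: 5 × 0.3076 × 0.9588 = 1.47463
  30–34: 5 × 0.0581 × 0.9447 = 0.27444
  35–39: 5 × 0.0049 × 0.9358 = 0.02293
  40–44: 5 × 0.0001 × 0.9330 = 0.00047
  45–49: 5 × 0.0000 × 0.9276 = 0.00000
Sum = 4.12110
NRR = 0.48309 × 4.12110 = 1.99086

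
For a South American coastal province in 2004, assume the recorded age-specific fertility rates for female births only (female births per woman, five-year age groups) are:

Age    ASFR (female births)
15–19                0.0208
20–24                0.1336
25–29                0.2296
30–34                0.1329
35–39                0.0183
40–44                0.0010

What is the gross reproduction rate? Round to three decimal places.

Sum of female ASFRs = 0.0208 + 0.1336 + 0.2296 + 0.1329 + 0.0183 + 0.0010 = 0.5362
GRR = 5 × 0.5362 = 2.681

2.681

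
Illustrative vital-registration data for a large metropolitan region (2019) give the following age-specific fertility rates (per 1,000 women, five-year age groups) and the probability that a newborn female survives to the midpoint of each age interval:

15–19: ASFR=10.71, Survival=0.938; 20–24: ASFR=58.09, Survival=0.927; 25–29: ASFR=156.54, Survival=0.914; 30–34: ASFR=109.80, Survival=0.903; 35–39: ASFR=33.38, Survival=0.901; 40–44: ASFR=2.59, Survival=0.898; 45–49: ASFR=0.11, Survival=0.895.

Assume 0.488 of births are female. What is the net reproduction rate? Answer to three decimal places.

0.826

Proportion female at birth = 0.488.
Each age group contributes 5 × ASFR × survival:
  15–19: 5 × 10.71/1000 × 0.938 = 0.05023
  20–24: 5 × 58.09/1000 × 0.927 = 0.26925
  25–29: 5 × 156.54/1000 × 0.914 = 0.71539
  30–34: 5 × 109.80/1000 × 0.903 = 0.49575
  35–39: 5 × 33.38/1000 × 0.901 = 0.15038
  40–44: 5 × 2.59/1000 × 0.898 = 0.01163
  45–49: 5 × 0.11/1000 × 0.895 = 0.00049
Sum = 1.69312
NRR = 0.488 × 1.69312 = 0.82624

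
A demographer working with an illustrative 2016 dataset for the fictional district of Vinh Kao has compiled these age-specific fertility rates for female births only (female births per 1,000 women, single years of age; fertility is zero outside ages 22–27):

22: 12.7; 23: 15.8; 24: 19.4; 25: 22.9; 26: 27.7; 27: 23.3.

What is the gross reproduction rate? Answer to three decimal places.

0.122

Sum of female ASFRs = 12.7 + 15.8 + 19.4 + 22.9 + 27.7 + 23.3 = 121.8
GRR = 121.8 / 1000 = 0.1218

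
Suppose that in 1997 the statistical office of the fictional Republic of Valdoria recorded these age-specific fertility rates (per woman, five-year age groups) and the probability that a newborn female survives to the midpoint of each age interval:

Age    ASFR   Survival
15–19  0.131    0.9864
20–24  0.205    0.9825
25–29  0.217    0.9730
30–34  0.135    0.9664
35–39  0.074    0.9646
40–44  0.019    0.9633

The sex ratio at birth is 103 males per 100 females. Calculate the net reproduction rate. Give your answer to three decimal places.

Proportion female at birth = 100 / (100 + 103) = 0.49261.
Each age group contributes 5 × ASFR × survival:
  15–19: 5 × 0.131 × 0.9864 = 0.64609
  20–24: 5 × 0.205 × 0.9825 = 1.00706
  25–29: 5 × 0.217 × 0.9730 = 1.05571
  30–34: 5 × 0.135 × 0.9664 = 0.65232
  35–39: 5 × 0.074 × 0.9646 = 0.35690
  40–44: 5 × 0.019 × 0.9633 = 0.09151
Sum = 3.80959
NRR = 0.49261 × 3.80959 = 1.87664
An NRR exceeding 1 indicates intrinsic growth under these rates.

1.877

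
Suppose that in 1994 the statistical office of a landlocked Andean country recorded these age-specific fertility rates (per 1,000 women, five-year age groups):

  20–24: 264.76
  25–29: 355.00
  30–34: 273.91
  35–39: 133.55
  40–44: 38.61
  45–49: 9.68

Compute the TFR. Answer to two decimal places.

5.38

Sum of ASFRs = 264.76 + 355.00 + 273.91 + 133.55 + 38.61 + 9.68 = 1075.51
TFR = 5 × 1075.51 / 1000 = 5.37755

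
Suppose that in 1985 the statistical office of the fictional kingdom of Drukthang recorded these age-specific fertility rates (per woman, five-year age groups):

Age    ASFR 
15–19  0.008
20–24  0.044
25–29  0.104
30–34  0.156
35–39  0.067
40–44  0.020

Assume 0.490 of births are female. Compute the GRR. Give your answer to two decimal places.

Proportion female at birth = 0.490.
Sum of ASFRs = 0.008 + 0.044 + 0.104 + 0.156 + 0.067 + 0.020 = 0.399
TFR = 5 × 0.399 = 1.995
GRR = 0.490 × 1.995 = 0.97755

0.98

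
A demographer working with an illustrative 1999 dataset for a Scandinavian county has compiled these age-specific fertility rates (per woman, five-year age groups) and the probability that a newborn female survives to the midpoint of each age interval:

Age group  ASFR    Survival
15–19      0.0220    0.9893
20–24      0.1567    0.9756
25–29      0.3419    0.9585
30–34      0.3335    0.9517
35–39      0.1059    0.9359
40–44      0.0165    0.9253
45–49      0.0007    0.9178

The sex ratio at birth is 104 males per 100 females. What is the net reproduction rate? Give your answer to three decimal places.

2.291

Proportion female at birth = 100 / (100 + 104) = 0.49020.
Each age group contributes 5 × ASFR × survival:
  15–19: 5 × 0.0220 × 0.9893 = 0.10882
  20–24: 5 × 0.1567 × 0.9756 = 0.76438
  25–29: 5 × 0.3419 × 0.9585 = 1.63856
  30–34: 5 × 0.3335 × 0.9517 = 1.58696
  35–39: 5 × 0.1059 × 0.9359 = 0.49556
  40–44: 5 × 0.0165 × 0.9253 = 0.07634
  45–49: 5 × 0.0007 × 0.9178 = 0.00321
Sum = 4.67383
NRR = 0.49020 × 4.67383 = 2.29111
NRR > 1, so each generation more than replaces itself.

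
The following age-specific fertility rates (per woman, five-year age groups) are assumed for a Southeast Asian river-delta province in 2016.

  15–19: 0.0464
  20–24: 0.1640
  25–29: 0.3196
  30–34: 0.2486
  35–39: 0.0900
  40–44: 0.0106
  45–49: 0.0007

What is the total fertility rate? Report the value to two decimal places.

Sum of ASFRs = 0.0464 + 0.1640 + 0.3196 + 0.2486 + 0.0900 + 0.0106 + 0.0007 = 0.8799
TFR = 5 × 0.8799 = 4.3995

4.40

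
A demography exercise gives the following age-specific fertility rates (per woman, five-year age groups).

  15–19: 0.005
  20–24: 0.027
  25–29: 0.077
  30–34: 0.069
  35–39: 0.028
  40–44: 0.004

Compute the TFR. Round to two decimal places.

1.05

Sum of ASFRs = 0.005 + 0.027 + 0.077 + 0.069 + 0.028 + 0.004 = 0.210
TFR = 5 × 0.210 = 1.05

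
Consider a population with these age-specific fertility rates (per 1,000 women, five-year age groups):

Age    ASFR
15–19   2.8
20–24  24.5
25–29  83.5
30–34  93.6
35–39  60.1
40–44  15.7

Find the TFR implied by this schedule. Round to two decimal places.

1.40

Sum of ASFRs = 2.8 + 24.5 + 83.5 + 93.6 + 60.1 + 15.7 = 280.2
TFR = 5 × 280.2 / 1000 = 1.401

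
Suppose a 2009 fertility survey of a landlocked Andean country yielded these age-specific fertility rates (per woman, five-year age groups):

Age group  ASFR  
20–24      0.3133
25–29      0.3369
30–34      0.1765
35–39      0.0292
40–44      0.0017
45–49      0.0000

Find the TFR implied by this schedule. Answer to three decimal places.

4.288

Sum of ASFRs = 0.3133 + 0.3369 + 0.1765 + 0.0292 + 0.0017 + 0.0000 = 0.8576
TFR = 5 × 0.8576 = 4.288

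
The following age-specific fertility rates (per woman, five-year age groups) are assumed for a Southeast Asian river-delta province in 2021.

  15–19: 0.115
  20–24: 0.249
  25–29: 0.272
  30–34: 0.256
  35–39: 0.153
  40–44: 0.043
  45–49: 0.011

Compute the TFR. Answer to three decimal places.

Sum of ASFRs = 0.115 + 0.249 + 0.272 + 0.256 + 0.153 + 0.043 + 0.011 = 1.099
TFR = 5 × 1.099 = 5.495

5.495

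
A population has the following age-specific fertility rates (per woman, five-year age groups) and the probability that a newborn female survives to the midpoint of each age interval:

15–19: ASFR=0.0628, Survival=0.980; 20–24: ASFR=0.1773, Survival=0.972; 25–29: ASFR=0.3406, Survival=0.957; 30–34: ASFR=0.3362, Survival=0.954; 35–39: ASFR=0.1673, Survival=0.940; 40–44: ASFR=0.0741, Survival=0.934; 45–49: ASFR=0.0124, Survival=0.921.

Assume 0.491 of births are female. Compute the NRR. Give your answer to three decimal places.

2.746

Proportion female at birth = 0.491.
Weighting each age-specific rate by interval width and survival:
  15–19: 5 × 0.0628 × 0.980 = 0.30772
  20–24: 5 × 0.1773 × 0.972 = 0.86168
  25–29: 5 × 0.3406 × 0.957 = 1.62977
  30–34: 5 × 0.3362 × 0.954 = 1.60367
  35–39: 5 × 0.1673 × 0.940 = 0.78631
  40–44: 5 × 0.0741 × 0.934 = 0.34605
  45–49: 5 × 0.0124 × 0.921 = 0.05710
Sum = 5.59230
NRR = 0.491 × 5.59230 = 2.74582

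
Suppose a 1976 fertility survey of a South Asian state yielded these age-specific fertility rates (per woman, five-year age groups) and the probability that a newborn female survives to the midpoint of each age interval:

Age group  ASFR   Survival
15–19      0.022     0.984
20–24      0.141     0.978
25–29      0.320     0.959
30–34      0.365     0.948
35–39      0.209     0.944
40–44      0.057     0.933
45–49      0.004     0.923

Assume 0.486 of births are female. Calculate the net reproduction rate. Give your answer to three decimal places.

2.592

Proportion female at birth = 0.486.
Per-age-group product (5 × ASFR × survival probability):
  15–19: 5 × 0.022 × 0.984 = 0.10824
  20–24: 5 × 0.141 × 0.978 = 0.68949
  25–29: 5 × 0.320 × 0.959 = 1.53440
  30–34: 5 × 0.365 × 0.948 = 1.73010
  35–39: 5 × 0.209 × 0.944 = 0.98648
  40–44: 5 × 0.057 × 0.933 = 0.26591
  45–49: 5 × 0.004 × 0.923 = 0.01846
Sum = 5.33308
NRR = 0.486 × 5.33308 = 2.59188
An NRR exceeding 1 indicates intrinsic growth under these rates.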